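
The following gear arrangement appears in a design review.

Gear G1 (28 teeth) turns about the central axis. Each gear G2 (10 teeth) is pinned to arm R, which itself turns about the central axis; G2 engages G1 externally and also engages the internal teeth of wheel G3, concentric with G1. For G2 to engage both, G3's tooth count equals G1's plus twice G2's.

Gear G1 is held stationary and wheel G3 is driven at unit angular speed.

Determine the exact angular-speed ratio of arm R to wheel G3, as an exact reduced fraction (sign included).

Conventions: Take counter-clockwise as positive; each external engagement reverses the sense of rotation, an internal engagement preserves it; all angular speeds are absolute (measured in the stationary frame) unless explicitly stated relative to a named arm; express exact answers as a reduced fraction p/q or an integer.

class = planetary set [G3 = 28+2·10 = 48; Willis about the carrier]
ring teeth: 28 + 2·10 = 48
28(ω_sun−ω_arm) = −48(ω_ring−ω_arm),  ω_sun = 0, ω_ring = 1
28(0−ω_arm) = −48(1−ω_arm)  ⇒  76·ω_arm = 48  ⇒  ω_arm = 12/19
ω_out/ω_in = 12/19

12/19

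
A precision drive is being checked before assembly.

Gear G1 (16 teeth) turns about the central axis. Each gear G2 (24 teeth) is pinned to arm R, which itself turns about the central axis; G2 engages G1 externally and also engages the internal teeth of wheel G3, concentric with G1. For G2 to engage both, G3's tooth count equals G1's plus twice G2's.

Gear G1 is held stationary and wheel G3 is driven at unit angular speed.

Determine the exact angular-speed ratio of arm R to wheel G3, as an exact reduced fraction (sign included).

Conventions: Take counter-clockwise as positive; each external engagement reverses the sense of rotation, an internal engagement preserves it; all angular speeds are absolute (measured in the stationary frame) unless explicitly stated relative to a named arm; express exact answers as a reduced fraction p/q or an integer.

4/5

class = planetary set [G3 = 16+2·24 = 64; Willis about the carrier]
ring teeth: 16 + 2·24 = 64
16(ω_sun−ω_arm) = −64(ω_ring−ω_arm),  ω_sun = 0, ω_ring = 1
16(0−ω_arm) = −64(1−ω_arm)  ⇒  80·ω_arm = 64  ⇒  ω_arm = 4/5
ω_out/ω_in = 4/5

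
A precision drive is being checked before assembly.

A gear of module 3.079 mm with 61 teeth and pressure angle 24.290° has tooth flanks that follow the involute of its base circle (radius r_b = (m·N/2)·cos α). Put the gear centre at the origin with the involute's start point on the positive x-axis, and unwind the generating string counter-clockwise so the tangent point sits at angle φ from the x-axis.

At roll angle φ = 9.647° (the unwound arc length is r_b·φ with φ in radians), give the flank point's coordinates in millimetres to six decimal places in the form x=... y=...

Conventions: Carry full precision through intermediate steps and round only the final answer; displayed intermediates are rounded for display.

recognized (one wheel, involute flank): single-mesh tooth geometry, m = 3.079, N = 61
pitch radius r_p = m·N/2 = 3.079·61/2 = 93.909500
base radius r_b = r_p·cos α = 93.909500·cos 24.290° = 85.596170
roll angle φ = 9.647° = 0.16837191 rad
x = r_b·(cos φ + φ·sin φ) = 86.800871
y = r_b·(sin φ − φ·cos φ) = 0.135803

x=86.800871 y=0.135803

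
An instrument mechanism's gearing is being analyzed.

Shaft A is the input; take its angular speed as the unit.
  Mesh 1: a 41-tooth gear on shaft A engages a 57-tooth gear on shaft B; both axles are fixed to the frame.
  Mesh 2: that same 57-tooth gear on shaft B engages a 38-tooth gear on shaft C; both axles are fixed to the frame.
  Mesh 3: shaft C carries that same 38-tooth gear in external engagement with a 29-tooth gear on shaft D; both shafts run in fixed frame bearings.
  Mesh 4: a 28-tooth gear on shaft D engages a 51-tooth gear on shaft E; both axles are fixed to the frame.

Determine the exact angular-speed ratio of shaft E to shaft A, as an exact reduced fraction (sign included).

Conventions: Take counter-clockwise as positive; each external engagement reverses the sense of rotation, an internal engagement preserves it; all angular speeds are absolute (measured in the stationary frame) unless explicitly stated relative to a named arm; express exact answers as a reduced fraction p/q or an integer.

class = fixed-axis compound train [4 meshes; 4 ratios multiply, 4 sense flips]
mesh 1 [41T→57T]: running ratio 41/57, sense −
mesh 2 [57T→38T]: running ratio 41/38, sense +
mesh 3 [38T→29T]: running ratio 41/29, sense −
mesh 4 [28T→51T]: running ratio 1148/1479, sense +
ω_out/ω_in = 1148/1479

1148/1479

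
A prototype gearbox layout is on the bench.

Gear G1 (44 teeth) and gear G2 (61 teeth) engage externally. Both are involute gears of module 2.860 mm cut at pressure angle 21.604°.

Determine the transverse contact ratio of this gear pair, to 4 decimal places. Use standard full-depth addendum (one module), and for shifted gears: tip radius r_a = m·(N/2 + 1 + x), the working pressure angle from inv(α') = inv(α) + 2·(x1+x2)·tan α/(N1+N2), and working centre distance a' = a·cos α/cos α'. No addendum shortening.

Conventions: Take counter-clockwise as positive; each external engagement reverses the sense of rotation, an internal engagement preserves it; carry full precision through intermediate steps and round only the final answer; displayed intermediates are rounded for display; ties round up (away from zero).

1.6784

single-mesh involute tooth geometry (44T engaging 61T at module 2.860)
base radii: r_b1 = 58.499919, r_b2 = 81.102161
tip radii: r_a1 = 65.780000, r_a2 = 90.090000
no profile shift: α' = α, a' = a
action lengths: √(r_a1²−r_b1²) = 30.079359, √(r_a2²−r_b2²) = 39.225599
base pitch p_b = π·m·cos α = 8.353769
CR = (30.079359 + 39.225599 − 150.150000·sin 21.60400°)/8.353769 = 1.678441
contact ratio ≈ 1.6784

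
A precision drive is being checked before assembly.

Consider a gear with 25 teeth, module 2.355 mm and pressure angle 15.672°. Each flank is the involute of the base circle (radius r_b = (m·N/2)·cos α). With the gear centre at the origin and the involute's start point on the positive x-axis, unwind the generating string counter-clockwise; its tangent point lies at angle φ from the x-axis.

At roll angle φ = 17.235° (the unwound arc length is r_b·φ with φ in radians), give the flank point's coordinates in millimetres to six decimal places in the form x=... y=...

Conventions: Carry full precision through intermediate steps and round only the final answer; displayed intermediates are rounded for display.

x=29.596582 y=0.254834

class = single-mesh tooth geometry [base-circle involute, m = 2.355, 25T]
pitch radius r_p = m·N/2 = 2.355·25/2 = 29.437500
base radius r_b = r_p·cos α = 29.437500·cos 15.672° = 28.343128
roll angle φ = 17.235° = 0.30080750 rad
x = r_b·(cos φ + φ·sin φ) = 29.596582
y = r_b·(sin φ − φ·cos φ) = 0.254834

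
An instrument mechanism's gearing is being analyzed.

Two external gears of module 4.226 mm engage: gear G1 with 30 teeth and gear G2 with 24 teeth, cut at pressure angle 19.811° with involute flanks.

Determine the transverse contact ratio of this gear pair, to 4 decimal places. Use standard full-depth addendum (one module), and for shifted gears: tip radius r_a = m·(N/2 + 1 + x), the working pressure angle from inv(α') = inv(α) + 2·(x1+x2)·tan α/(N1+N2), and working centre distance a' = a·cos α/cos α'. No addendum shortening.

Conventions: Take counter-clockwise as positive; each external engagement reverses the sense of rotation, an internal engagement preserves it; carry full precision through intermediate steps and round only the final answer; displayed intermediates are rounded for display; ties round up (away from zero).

1.6355

class = single-mesh tooth geometry [involute pair 30T × 24T, m = 4.226]
base radii: r_b1 = 59.638308, r_b2 = 47.710647
tip radii: r_a1 = 67.616000, r_a2 = 54.938000
no profile shift: α' = α, a' = a
action lengths: √(r_a1²−r_b1²) = 31.862135, √(r_a2²−r_b2²) = 27.237438
base pitch p_b = π·m·cos α = 12.490618
CR = (31.862135 + 27.237438 − 114.102000·sin 19.81100°)/12.490618 = 1.635491
contact ratio ≈ 1.6355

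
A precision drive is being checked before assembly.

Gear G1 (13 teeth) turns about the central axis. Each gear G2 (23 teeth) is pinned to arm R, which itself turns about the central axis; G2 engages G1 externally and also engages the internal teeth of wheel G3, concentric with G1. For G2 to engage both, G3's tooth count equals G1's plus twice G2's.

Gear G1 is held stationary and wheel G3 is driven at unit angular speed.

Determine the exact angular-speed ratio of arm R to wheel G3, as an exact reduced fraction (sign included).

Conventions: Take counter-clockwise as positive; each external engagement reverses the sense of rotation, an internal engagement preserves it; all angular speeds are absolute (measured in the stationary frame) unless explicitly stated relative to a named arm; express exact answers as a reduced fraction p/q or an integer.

class = planetary set [G3 = 13+2·23 = 59; Willis about the carrier]
ring teeth: 13 + 2·23 = 59
13(ω_sun−ω_arm) = −59(ω_ring−ω_arm),  ω_sun = 0, ω_ring = 1
13(0−ω_arm) = −59(1−ω_arm)  ⇒  72·ω_arm = 59  ⇒  ω_arm = 59/72
ω_out/ω_in = 59/72

59/72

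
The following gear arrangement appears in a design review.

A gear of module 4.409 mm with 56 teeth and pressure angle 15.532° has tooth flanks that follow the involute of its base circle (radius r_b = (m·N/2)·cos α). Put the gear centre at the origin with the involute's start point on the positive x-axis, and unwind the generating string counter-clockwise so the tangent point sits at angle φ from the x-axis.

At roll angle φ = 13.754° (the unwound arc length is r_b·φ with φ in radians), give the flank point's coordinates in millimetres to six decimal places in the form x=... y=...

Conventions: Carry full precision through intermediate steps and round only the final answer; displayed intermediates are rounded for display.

single-mesh involute tooth geometry (56T wheel at module 4.409)
pitch radius r_p = m·N/2 = 4.409·56/2 = 123.452000
base radius r_b = r_p·cos α = 123.452000·cos 15.532° = 118.943662
roll angle φ = 13.754° = 0.24005259 rad
x = r_b·(cos φ + φ·sin φ) = 122.321527
y = r_b·(sin φ − φ·cos φ) = 0.545299

x=122.321527 y=0.545299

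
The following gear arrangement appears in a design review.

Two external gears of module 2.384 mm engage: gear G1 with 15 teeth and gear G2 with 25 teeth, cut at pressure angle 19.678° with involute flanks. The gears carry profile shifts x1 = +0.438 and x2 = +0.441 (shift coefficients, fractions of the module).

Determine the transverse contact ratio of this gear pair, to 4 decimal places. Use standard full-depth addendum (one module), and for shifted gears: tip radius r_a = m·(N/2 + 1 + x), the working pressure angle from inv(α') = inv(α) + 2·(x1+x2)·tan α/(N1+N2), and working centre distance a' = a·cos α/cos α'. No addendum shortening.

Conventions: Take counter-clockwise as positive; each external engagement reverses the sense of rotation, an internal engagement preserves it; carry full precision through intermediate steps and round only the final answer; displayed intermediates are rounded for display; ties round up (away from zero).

1.4122

topology: single-mesh involute geometry — m = 2.384, 15T/25T pair
base radii: r_b1 = 16.835806, r_b2 = 28.059677
tip radii: r_a1 = 21.308192, r_a2 = 33.235344
inv(α') = inv(19.678°) + 2·(+0.438+0.441)·tan α/(15+25) = 0.02989015  ⇒  α' = 24.97753°
a' = a·cos α / cos α' = 47.6800·cos 19.678°/cos 24.97753° = 49.527631
action lengths: √(r_a1²−r_b1²) = 13.061189, √(r_a2²−r_b2²) = 17.811305
base pitch p_b = π·m·cos α = 7.052166
CR = (13.061189 + 17.811305 − 49.527631·sin 24.97753°)/7.052166 = 1.412165
contact ratio ≈ 1.4122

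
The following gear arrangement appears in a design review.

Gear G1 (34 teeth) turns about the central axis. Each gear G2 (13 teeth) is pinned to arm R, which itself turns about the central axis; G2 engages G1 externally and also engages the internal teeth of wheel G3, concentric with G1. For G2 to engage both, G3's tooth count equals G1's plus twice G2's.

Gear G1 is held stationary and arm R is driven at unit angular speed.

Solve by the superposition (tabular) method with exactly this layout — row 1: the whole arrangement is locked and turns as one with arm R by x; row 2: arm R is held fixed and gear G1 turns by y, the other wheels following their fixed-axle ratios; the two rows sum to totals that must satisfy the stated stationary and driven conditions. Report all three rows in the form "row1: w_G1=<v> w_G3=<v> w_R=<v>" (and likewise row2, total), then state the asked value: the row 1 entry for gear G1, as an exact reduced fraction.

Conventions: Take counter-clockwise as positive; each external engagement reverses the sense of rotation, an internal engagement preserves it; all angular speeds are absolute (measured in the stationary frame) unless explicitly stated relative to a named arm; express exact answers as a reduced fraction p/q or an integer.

row1: w_G1=1 w_G3=1 w_R=1
row2: w_G1=-1 w_G3=17/30 w_R=0
total: w_G1=0 w_G3=47/30 w_R=1
asked value: 1

topology: planetary set — G1 34T / G2 13T / G3 60T, arm = carrier (Willis)
row 1 — lock + rotate with arm: ω_sun = ω_ring = ω_arm = x
row 2 — arm fixed, fixed-axis ratios: sun y, ring −(34/60)·y, arm 0
boundary: total ω_sun = x + y = 0 and total ω_arm = x = 1  ⇒  y = -1, x = 1
row 2 ring = −(34/60)·(-1) = 17/30
totals (row 1 + row 2): sun 1 + (-1) = 0, ring 1 + 17/30 = 47/30, arm 1 + 0 = 1
asked cell (row1, sun) = 1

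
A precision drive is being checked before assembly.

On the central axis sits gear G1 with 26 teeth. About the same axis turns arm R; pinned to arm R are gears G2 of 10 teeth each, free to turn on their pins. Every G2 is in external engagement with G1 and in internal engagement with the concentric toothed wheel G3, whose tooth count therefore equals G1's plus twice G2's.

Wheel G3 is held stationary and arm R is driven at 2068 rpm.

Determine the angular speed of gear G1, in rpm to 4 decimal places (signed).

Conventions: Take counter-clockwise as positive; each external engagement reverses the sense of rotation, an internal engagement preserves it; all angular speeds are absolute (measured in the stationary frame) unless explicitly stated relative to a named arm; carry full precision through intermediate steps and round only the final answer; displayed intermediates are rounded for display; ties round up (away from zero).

+5726.7692 rpm

planetary set (26T centre, 10T on arm, 46T internal) — Willis relation
normalise by the input: solve with ω_arm = 1, then scale by 2068 rpm
ring teeth: 26 + 2·10 = 46
26(ω_sun−ω_arm) = −46(ω_ring−ω_arm),  ω_ring = 0, ω_arm = 1
ω_sun = 1 − (46/26)(0−1) = 36/13
scale: ω_sun = 36/13 × 2068 rpm = +5726.7692 rpm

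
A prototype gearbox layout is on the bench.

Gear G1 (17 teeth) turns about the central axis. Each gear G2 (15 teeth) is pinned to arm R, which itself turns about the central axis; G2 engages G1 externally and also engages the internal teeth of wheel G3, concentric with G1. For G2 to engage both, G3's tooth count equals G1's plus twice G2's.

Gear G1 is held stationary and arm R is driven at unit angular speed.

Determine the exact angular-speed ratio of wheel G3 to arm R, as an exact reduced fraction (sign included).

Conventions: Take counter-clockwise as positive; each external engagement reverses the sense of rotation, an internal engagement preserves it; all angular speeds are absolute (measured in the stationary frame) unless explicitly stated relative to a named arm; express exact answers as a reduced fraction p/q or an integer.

recognized (axles ride arm R): planetary set, 17/15/47 teeth
ring teeth: 17 + 2·15 = 47
17(ω_sun−ω_arm) = −47(ω_ring−ω_arm),  ω_sun = 0, ω_arm = 1
ω_ring = 1 − (17/47)(0−1) = 64/47
ω_out/ω_in = 64/47

64/47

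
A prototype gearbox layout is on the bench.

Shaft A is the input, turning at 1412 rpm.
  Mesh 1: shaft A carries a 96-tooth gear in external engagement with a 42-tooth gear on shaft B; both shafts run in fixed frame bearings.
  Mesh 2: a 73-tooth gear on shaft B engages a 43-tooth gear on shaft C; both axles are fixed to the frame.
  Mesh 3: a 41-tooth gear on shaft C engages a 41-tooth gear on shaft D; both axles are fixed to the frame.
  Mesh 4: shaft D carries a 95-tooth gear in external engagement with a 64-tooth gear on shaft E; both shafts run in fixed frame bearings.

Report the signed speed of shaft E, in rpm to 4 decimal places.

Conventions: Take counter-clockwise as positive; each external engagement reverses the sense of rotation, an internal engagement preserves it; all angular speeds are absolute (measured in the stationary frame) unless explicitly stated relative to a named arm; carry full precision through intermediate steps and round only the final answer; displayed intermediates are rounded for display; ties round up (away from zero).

topology: fixed-axis compound train — 4 meshes, A→E
mesh 1 [96T→42T]: ω = 1412.0000×96/42 = 3227.4286 rpm, sense flips to −
mesh 2 [73T→43T]: ω = 3227.4286×73/43 = 5479.1229 rpm, sense flips to +
mesh 3 [41T→41T]: ω = 5479.1229×41/41 = 5479.1229 rpm, sense flips to −
mesh 4 [95T→64T]: ω = 5479.1229×95/64 = 8133.0731 rpm, sense flips to +
signed output speed = +8133.0731 rpm

+8133.0731 rpm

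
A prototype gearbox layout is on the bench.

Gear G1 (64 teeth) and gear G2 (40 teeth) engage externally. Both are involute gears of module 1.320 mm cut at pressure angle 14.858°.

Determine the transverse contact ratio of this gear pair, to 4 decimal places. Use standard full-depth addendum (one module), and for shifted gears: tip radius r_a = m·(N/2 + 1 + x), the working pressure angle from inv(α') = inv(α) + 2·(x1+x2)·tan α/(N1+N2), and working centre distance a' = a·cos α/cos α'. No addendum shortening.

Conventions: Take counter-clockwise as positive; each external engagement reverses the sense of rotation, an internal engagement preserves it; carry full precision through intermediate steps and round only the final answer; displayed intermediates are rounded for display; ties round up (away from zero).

2.0988

topology: single-mesh involute geometry — m = 1.320, 64T/40T pair
base radii: r_b1 = 40.827676, r_b2 = 25.517298
tip radii: r_a1 = 43.560000, r_a2 = 27.720000
no profile shift: α' = α, a' = a
action lengths: √(r_a1²−r_b1²) = 15.184678, √(r_a2²−r_b2²) = 10.828939
base pitch p_b = π·m·cos α = 4.008248
CR = (15.184678 + 10.828939 − 68.640000·sin 14.85800°)/4.008248 = 2.098835
contact ratio ≈ 2.0988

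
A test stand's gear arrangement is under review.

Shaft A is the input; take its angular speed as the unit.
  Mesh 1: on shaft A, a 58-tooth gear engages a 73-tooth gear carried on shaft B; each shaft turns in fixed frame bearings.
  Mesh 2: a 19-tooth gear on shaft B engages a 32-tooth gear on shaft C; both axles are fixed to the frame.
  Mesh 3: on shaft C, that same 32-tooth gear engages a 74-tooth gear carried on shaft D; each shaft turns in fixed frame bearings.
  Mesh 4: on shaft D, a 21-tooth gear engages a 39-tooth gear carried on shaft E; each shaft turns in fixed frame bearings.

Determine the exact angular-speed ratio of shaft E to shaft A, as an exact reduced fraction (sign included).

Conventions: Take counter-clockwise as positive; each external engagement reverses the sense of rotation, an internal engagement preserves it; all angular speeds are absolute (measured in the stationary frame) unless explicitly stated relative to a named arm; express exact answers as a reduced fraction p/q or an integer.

class = fixed-axis compound train [4 meshes; 4 ratios multiply, 4 sense flips]
mesh 1 [58T→73T]: running ratio 58/73, sense −
mesh 2 [19T→32T]: running ratio 551/1168, sense +
mesh 3 [32T→74T]: running ratio 551/2701, sense −
mesh 4 [21T→39T]: running ratio 3857/35113, sense +
ω_out/ω_in = 3857/35113

3857/35113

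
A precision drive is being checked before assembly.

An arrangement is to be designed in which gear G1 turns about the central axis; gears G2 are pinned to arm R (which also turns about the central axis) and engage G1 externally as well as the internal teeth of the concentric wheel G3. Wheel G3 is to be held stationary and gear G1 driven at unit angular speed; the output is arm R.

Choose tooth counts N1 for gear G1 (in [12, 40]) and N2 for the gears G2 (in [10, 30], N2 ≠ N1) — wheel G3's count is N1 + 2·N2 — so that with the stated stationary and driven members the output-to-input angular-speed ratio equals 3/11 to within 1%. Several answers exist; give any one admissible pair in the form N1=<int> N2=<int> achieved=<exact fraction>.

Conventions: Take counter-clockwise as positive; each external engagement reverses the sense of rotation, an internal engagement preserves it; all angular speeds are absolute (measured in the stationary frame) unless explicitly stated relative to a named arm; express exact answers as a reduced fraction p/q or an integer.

class = planetary set [ratio 3/11 wanted; Willis about the carrier]
Willis with ω_ring = 0: ω_arm/ω_sun = N1/(N1+N3); set equal to 3/11  ⇒  N3/N1 = 1/(3/11) − 1 = 8/3
N3 = N1 + 2·N2  ⇒  N2/N1 = (N3/N1 − 1)/2 = (8/3 − 1)/2 = 5/6
smallest multiple with N1 ≥ 12 and N2 ≥ 10: k = 2  ⇒  N1 = 2·6 = 12, N2 = 2·5 = 10 (N1 ≤ 40, N2 ≤ 30, N2 ≠ N1 ✓), N3 = 12 + 2·10 = 32
check: N1/(N1+N3) with N1 = 12, N3 = 32 gives 3/11; |achieved − target| = 0 ≤ 3/1100 ✓

N1=12 N2=10 achieved=3/11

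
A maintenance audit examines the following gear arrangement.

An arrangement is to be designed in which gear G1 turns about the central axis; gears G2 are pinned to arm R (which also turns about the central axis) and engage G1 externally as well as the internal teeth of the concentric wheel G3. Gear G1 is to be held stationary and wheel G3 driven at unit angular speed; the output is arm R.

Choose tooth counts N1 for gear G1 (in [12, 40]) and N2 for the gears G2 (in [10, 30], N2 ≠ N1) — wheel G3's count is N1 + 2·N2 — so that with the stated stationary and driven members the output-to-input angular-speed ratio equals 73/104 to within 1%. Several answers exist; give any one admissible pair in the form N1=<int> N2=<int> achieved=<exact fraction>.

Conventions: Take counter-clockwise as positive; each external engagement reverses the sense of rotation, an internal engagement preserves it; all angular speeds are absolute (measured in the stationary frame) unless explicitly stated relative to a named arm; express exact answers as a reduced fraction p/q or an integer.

N1=31 N2=21 achieved=73/104

planetary set to be sized for 73/104 (Willis relation)
Willis with ω_sun = 0: ω_arm/ω_ring = N3/(N1+N3); set equal to 73/104  ⇒  N3/N1 = (73/104)/(1 − 73/104) = 73/31
N3 = N1 + 2·N2  ⇒  N2/N1 = (N3/N1 − 1)/2 = (73/31 − 1)/2 = 21/31
smallest multiple with N1 ≥ 12 and N2 ≥ 10: k = 1  ⇒  N1 = 1·31 = 31, N2 = 1·21 = 21 (N1 ≤ 40, N2 ≤ 30, N2 ≠ N1 ✓), N3 = 31 + 2·21 = 73
check: N3/(N1+N3) with N1 = 31, N3 = 73 gives 73/104; |achieved − target| = 0 ≤ 73/10400 ✓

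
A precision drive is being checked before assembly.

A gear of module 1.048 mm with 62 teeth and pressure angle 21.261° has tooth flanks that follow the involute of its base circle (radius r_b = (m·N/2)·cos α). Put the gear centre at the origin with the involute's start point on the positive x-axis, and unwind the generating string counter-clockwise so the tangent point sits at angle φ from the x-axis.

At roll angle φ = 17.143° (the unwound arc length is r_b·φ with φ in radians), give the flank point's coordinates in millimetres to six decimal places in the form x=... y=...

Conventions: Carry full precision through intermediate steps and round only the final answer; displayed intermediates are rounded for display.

x=31.601847 y=0.267910

recognized (one wheel, involute flank): single-mesh tooth geometry, m = 1.048, N = 62
pitch radius r_p = m·N/2 = 1.048·62/2 = 32.488000
base radius r_b = r_p·cos α = 32.488000·cos 21.261° = 30.276810
roll angle φ = 17.143° = 0.29920179 rad
x = r_b·(cos φ + φ·sin φ) = 31.601847
y = r_b·(sin φ − φ·cos φ) = 0.267910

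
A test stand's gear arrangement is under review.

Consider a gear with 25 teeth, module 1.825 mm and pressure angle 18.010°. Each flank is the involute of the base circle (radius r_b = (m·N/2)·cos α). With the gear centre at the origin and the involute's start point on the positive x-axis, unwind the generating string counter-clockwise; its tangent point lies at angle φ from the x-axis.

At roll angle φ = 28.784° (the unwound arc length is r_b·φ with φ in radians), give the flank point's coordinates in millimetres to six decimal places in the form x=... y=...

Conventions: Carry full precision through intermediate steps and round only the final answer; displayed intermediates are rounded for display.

x=24.262092 y=0.893960

single-mesh involute tooth geometry (25T wheel at module 1.825)
pitch radius r_p = m·N/2 = 1.825·25/2 = 22.812500
base radius r_b = r_p·cos α = 22.812500·cos 18.010° = 21.694746
roll angle φ = 28.784° = 0.50237557 rad
x = r_b·(cos φ + φ·sin φ) = 24.262092
y = r_b·(sin φ − φ·cos φ) = 0.893960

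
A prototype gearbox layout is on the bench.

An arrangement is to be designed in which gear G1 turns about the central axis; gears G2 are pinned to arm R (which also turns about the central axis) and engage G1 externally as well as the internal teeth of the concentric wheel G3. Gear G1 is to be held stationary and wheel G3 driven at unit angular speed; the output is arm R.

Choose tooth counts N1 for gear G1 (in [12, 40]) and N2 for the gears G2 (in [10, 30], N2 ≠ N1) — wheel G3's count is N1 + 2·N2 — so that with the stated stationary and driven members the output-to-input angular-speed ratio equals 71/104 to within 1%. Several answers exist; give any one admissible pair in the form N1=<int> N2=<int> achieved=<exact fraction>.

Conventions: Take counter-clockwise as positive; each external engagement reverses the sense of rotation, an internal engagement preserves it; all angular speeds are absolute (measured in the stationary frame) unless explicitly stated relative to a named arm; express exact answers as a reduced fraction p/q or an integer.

topology: planetary set — design target 71/104, arm = carrier (Willis)
Willis with ω_sun = 0: ω_arm/ω_ring = N3/(N1+N3); set equal to 71/104  ⇒  N3/N1 = (71/104)/(1 − 71/104) = 71/33
N3 = N1 + 2·N2  ⇒  N2/N1 = (N3/N1 − 1)/2 = (71/33 − 1)/2 = 19/33
smallest multiple with N1 ≥ 12 and N2 ≥ 10: k = 1  ⇒  N1 = 1·33 = 33, N2 = 1·19 = 19 (N1 ≤ 40, N2 ≤ 30, N2 ≠ N1 ✓), N3 = 33 + 2·19 = 71
check: N3/(N1+N3) with N1 = 33, N3 = 71 gives 71/104; |achieved − target| = 0 ≤ 71/10400 ✓

N1=33 N2=19 achieved=71/104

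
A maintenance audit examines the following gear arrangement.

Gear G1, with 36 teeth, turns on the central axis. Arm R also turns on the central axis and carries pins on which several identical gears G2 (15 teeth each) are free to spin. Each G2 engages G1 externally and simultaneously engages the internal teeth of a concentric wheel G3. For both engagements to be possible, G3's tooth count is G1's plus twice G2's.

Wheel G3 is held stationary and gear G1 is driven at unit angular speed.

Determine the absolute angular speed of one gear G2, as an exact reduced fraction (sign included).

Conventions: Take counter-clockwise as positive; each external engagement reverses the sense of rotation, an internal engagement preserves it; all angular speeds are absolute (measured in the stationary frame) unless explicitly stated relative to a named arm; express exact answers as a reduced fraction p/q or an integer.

class = planetary set [G3 = 36+2·15 = 66; Willis about the carrier]
ring teeth: 36 + 2·15 = 66
36(ω_sun−ω_arm) = −66(ω_ring−ω_arm),  ω_ring = 0, ω_sun = 1
36(1−ω_arm) = −66(0−ω_arm)  ⇒  102·ω_arm = 36  ⇒  ω_arm = 6/17
sun–planet mesh: 36·(1−6/17) = −15·(ω_p−ω_arm)  ⇒  ω_p−ω_arm = -132/85
ω_p = 6/17 − 132/85 = -6/5
exact speed ratio = -6/5

-6/5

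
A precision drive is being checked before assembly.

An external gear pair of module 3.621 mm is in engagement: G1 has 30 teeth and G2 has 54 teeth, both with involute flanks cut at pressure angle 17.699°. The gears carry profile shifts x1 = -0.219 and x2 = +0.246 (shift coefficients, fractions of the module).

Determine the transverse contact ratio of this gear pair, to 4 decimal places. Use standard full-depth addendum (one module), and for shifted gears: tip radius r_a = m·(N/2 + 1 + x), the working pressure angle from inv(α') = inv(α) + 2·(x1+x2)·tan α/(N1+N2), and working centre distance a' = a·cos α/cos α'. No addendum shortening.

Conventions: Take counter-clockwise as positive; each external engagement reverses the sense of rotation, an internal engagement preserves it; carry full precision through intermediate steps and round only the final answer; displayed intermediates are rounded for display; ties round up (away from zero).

recognized (one external pair, fixed centres): single-mesh tooth geometry, m = 3.621, N1 = 30, N2 = 54
base radii: r_b1 = 51.744097, r_b2 = 93.139374
tip radii: r_a1 = 57.143001, r_a2 = 102.278766
inv(α') = inv(17.699°) + 2·(-0.219+0.246)·tan α/(30+54) = 0.01042080  ⇒  α' = 17.81363°
a' = a·cos α / cos α' = 152.0820·cos 17.699°/cos 17.81363° = 152.179461
action lengths: √(r_a1²−r_b1²) = 24.246052, √(r_a2²−r_b2²) = 42.261129
base pitch p_b = π·m·cos α = 10.837258
CR = (24.246052 + 42.261129 − 152.179461·sin 17.81363°)/10.837258 = 1.841072
contact ratio ≈ 1.8411

1.8411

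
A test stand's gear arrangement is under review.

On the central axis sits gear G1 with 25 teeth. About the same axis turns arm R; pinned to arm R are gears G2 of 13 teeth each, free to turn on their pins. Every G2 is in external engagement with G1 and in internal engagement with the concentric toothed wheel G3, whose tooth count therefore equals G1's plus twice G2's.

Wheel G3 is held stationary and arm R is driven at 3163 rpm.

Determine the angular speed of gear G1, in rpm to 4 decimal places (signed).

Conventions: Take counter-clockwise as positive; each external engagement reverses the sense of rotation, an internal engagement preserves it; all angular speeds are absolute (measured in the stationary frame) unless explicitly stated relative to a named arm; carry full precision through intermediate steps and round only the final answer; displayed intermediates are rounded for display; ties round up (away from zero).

+9615.5200 rpm

class = planetary set [G3 = 25+2·13 = 51; Willis about the carrier]
normalise by the input: solve with ω_arm = 1, then scale by 3163 rpm
ring teeth: 25 + 2·13 = 51
25(ω_sun−ω_arm) = −51(ω_ring−ω_arm),  ω_ring = 0, ω_arm = 1
ω_sun = 1 − (51/25)(0−1) = 76/25
scale: ω_sun = 76/25 × 3163 rpm = +9615.5200 rpm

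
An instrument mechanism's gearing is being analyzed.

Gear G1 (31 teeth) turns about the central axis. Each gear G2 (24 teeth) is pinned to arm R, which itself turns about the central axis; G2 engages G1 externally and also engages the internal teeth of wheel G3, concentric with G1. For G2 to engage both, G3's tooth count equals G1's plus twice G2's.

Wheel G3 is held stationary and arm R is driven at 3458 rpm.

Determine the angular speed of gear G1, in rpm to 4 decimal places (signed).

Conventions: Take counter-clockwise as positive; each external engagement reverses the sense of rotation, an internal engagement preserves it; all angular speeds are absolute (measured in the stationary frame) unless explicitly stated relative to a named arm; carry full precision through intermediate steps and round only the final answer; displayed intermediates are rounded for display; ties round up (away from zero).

topology: planetary set — G1 31T / G2 24T / G3 79T, arm = carrier (Willis)
normalise by the input: solve with ω_arm = 1, then scale by 3458 rpm
ring teeth: 31 + 2·24 = 79
31(ω_sun−ω_arm) = −79(ω_ring−ω_arm),  ω_ring = 0, ω_arm = 1
ω_sun = 1 − (79/31)(0−1) = 110/31
scale: ω_sun = 110/31 × 3458 rpm = +12270.3226 rpm

+12270.3226 rpm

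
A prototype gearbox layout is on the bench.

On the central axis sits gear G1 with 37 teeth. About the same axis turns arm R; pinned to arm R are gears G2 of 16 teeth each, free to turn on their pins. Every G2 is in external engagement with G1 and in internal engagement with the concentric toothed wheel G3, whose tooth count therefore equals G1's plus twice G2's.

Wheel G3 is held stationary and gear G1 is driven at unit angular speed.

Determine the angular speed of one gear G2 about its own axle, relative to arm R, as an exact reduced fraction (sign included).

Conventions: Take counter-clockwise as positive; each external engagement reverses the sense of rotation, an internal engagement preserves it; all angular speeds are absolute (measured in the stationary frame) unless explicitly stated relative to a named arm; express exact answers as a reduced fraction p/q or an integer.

-2553/1696

topology: planetary set — G1 37T / G2 16T / G3 69T, arm = carrier (Willis)
ring teeth: 37 + 2·16 = 69
37(ω_sun−ω_arm) = −69(ω_ring−ω_arm),  ω_ring = 0, ω_sun = 1
37(1−ω_arm) = −69(0−ω_arm)  ⇒  106·ω_arm = 37  ⇒  ω_arm = 37/106
sun–planet mesh: 37·(1−37/106) = −16·(ω_p−ω_arm)  ⇒  ω_p−ω_arm = -2553/1696
exact speed ratio = -2553/1696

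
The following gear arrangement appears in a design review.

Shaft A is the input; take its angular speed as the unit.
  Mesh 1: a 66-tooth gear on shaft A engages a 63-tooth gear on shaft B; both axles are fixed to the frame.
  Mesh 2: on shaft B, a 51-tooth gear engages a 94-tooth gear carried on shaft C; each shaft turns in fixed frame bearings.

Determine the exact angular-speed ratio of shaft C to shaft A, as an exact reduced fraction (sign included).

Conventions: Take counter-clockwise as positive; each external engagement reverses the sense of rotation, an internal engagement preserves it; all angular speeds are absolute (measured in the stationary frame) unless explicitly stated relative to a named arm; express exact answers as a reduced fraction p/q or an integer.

187/329

class = fixed-axis compound train [2 meshes; 2 ratios multiply, 2 sense flips]
mesh 1 [66T→63T]: running ratio 22/21, sense −
mesh 2 [51T→94T]: running ratio 187/329, sense +
ω_out/ω_in = 187/329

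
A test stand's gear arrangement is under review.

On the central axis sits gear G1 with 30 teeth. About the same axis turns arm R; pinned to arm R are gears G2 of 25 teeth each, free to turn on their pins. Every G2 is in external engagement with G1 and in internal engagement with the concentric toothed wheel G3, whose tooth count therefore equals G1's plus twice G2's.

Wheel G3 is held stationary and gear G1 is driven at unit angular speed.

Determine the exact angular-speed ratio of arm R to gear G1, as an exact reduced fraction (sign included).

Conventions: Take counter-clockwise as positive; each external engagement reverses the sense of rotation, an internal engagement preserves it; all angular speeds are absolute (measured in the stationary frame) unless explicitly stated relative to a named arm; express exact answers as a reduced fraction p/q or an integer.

3/11

recognized (axles ride arm R): planetary set, 30/25/80 teeth
ring teeth: 30 + 2·25 = 80
30(ω_sun−ω_arm) = −80(ω_ring−ω_arm),  ω_ring = 0, ω_sun = 1
30(1−ω_arm) = −80(0−ω_arm)  ⇒  110·ω_arm = 30  ⇒  ω_arm = 3/11
ω_out/ω_in = 3/11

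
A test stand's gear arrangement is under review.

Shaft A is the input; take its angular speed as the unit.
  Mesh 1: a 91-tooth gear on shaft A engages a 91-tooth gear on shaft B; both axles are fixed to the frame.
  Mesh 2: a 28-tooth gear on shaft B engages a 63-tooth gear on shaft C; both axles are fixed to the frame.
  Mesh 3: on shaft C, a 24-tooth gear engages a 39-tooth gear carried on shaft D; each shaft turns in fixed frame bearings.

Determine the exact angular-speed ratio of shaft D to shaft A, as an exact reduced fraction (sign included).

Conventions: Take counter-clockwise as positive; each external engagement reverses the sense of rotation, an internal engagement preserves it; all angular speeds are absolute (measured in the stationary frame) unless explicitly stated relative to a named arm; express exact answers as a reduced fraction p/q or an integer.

class = fixed-axis compound train [3 meshes; 3 ratios multiply, 3 sense flips]
mesh 1 [91T→91T]: running ratio 1, sense −
mesh 2 [28T→63T]: running ratio 4/9, sense +
mesh 3 [24T→39T]: running ratio 32/117, sense −
ω_out/ω_in = -32/117

-32/117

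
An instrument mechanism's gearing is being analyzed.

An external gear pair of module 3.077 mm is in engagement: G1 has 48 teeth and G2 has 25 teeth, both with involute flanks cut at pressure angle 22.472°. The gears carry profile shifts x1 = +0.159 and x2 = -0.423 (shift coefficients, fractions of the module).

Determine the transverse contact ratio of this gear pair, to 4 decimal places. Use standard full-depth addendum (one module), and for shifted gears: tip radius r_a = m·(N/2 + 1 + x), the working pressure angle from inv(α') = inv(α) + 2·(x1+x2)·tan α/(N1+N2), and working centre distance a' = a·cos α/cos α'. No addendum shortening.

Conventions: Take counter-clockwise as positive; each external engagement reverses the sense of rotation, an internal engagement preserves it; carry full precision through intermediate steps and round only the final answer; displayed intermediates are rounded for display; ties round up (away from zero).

class = single-mesh tooth geometry [involute pair 48T × 25T, m = 3.077]
base radii: r_b1 = 68.240458, r_b2 = 35.541905
tip radii: r_a1 = 77.414243, r_a2 = 40.237929
inv(α') = inv(22.472°) + 2·(+0.159-0.423)·tan α/(48+25) = 0.01843893  ⇒  α' = 21.41628°
a' = a·cos α / cos α' = 112.3105·cos 22.472°/cos 21.41628° = 111.479811
action lengths: √(r_a1²−r_b1²) = 36.554136, √(r_a2²−r_b2²) = 18.864355
base pitch p_b = π·m·cos α = 8.932655
CR = (36.554136 + 18.864355 − 111.479811·sin 21.41628°)/8.932655 = 1.647058
contact ratio ≈ 1.6471

1.6471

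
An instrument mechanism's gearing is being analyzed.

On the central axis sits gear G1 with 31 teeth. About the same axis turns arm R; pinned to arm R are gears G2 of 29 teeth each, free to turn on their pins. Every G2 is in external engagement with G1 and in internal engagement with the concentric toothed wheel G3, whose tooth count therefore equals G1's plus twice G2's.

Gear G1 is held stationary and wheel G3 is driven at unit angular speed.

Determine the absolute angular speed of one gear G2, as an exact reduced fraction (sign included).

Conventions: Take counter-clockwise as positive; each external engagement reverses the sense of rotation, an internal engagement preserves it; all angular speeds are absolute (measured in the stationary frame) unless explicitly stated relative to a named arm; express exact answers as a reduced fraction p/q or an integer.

89/58

topology: planetary set — G1 31T / G2 29T / G3 89T, arm = carrier (Willis)
ring teeth: 31 + 2·29 = 89
31(ω_sun−ω_arm) = −89(ω_ring−ω_arm),  ω_sun = 0, ω_ring = 1
31(0−ω_arm) = −89(1−ω_arm)  ⇒  120·ω_arm = 89  ⇒  ω_arm = 89/120
sun–planet mesh: 31·(0−89/120) = −29·(ω_p−ω_arm)  ⇒  ω_p−ω_arm = 2759/3480
ω_p = 89/120 + 2759/3480 = 89/58
exact speed ratio = 89/58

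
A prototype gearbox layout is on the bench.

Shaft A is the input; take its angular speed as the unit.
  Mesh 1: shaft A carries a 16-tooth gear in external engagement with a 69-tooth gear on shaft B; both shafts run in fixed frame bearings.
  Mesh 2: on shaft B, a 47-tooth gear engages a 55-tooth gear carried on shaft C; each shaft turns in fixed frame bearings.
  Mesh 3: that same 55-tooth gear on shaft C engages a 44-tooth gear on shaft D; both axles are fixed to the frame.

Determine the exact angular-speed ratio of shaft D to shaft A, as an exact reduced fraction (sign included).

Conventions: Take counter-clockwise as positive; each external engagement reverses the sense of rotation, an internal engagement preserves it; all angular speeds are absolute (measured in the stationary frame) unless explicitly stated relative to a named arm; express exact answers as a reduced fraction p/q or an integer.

class = fixed-axis compound train [3 meshes; 3 ratios multiply, 3 sense flips]
mesh 1 [16T→69T]: running ratio 16/69, sense −
mesh 2 [47T→55T]: running ratio 752/3795, sense +
mesh 3 [55T→44T]: running ratio 188/759, sense −
ω_out/ω_in = -188/759

-188/759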